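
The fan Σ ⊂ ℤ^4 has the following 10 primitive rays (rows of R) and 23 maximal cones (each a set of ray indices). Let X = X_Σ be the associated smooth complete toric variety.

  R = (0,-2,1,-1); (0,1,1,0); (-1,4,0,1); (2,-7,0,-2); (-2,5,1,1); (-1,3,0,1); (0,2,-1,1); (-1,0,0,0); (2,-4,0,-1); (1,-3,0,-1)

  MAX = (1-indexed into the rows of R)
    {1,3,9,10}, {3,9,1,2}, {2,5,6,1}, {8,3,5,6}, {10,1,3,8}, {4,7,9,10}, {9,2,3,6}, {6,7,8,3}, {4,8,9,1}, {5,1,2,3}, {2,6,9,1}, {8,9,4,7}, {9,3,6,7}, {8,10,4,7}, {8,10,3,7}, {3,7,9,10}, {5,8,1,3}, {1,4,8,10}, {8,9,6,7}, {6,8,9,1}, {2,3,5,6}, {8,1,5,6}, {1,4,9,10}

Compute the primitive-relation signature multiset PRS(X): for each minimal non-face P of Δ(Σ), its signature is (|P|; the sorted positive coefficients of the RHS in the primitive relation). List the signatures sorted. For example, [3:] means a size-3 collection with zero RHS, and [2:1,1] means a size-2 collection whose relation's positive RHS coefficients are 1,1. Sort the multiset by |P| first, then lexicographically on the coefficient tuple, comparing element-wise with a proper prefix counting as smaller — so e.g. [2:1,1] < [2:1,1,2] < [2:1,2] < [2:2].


Δ(Σ) — 10 vertices, 15 min non-faces:

  P={1,7}:  v_{1} + v_{7} = 0  ⟹  sig = [2:]
  P={6,10}:  v_{6} + v_{10} = 0  ⟹  sig = [2:]
  P={3,4}:  v_{3} + v_{4} = v_{10}  ⟹  sig = [2:1]
  P={4,5}:  v_{4} + v_{5} = v_{1}  ⟹  sig = [2:1]
  P={5,9}:  v_{5} + v_{9} = v_{2}  ⟹  sig = [2:1]
  P={2,4}:  v_{2} + v_{4} = v_{1} + v_{9}  ⟹  sig = [2:1,1]
  P={2,8}:  v_{2} + v_{8} = v_{1} + v_{6}  ⟹  sig = [2:1,1]
  P={4,6}:  v_{4} + v_{6} = v_{8} + v_{9}  ⟹  sig = [2:1,1]
  P={5,7}:  v_{5} + v_{7} = v_{3} + v_{6}  ⟹  sig = [2:1,1]
  P={5,10}:  v_{5} + v_{10} = v_{1} + v_{3}  ⟹  sig = [2:1,1]
  P={2,7}:  v_{2} + v_{7} = v_{3} + v_{6} + v_{9}  ⟹  sig = [2:1,1,1]
  P={2,10}:  v_{2} + v_{10} = v_{1} + v_{3} + v_{9}  ⟹  sig = [2:1,1,1]
  P={3,8,9}:  v_{3} + v_{8} + v_{9} = 0  ⟹  sig = [3:]
  P={1,3,6}:  v_{1} + v_{3} + v_{6} = v_{5}  ⟹  sig = [3:1]
  P={8,9,10}:  v_{8} + v_{9} + v_{10} = v_{4}  ⟹  sig = [3:1]

Signatures (|P|; sorted positive RHS coefficients), sorted:
    |P|=2: 12 collections, coeffs (), (), (1), (1), (1), (1,1), (1,1), (1,1), (1,1), (1,1), (1,1,1), (1,1,1)
    |P|=3: 3 collections, coeffs (), (1), (1)


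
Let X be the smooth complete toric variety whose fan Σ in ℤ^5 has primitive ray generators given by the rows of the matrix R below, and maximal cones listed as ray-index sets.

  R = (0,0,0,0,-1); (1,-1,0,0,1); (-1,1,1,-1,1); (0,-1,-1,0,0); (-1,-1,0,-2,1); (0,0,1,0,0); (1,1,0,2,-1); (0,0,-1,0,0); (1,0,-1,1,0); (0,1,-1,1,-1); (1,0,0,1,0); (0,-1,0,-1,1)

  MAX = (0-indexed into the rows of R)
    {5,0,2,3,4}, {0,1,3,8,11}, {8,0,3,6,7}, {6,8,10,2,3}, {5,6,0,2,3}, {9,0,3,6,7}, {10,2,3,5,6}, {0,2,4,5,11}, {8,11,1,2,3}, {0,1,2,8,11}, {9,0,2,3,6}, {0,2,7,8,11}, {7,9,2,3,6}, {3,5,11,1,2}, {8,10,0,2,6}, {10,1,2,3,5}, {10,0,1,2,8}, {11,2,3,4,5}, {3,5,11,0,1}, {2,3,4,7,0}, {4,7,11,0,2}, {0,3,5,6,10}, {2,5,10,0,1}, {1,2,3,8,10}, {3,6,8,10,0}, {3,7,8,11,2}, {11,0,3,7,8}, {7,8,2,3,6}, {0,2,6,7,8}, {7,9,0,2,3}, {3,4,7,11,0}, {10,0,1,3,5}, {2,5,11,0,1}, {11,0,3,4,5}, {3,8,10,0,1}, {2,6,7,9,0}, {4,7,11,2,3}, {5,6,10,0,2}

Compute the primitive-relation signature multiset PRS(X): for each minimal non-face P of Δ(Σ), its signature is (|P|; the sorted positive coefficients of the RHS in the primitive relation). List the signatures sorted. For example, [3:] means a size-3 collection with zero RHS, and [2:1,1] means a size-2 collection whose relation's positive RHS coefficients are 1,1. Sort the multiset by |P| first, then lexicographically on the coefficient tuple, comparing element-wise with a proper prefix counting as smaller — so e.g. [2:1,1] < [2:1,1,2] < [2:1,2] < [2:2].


22 collections generate NE(X_Σ); each relation:

  P={4,6}:  v_{4} + v_{6} = 0  ⟹  sig = [2:]
  P={5,7}:  v_{5} + v_{7} = 0  ⟹  sig = [2:]
  P={1,9}:  v_{1} + v_{9} = v_{8}  ⟹  sig = [2:1]
  P={4,10}:  v_{4} + v_{10} = v_{11}  ⟹  sig = [2:1]
  P={5,8}:  v_{5} + v_{8} = v_{10}  ⟹  sig = [2:1]
  P={6,11}:  v_{6} + v_{11} = v_{10}  ⟹  sig = [2:1]
  P={7,10}:  v_{7} + v_{10} = v_{8}  ⟹  sig = [2:1]
  P={9,11}:  v_{9} + v_{11} = v_{7}  ⟹  sig = [2:1]
  P={10,11}:  v_{10} + v_{11} = v_{1}  ⟹  sig = [2:1]
  P={1,7}:  v_{1} + v_{7} = v_{8} + v_{11}  ⟹  sig = [2:1,1]
  P={4,8}:  v_{4} + v_{8} = v_{7} + v_{11}  ⟹  sig = [2:1,1]
  P={9,10}:  v_{9} + v_{10} = v_{6} + v_{7}  ⟹  sig = [2:1,1]
  P={4,9}:  v_{4} + v_{9} = v_{0} + v_{2} + v_{3} + v_{7}  ⟹  sig = [2:1,1,1,1]
  P={5,9}:  v_{5} + v_{9} = v_{0} + v_{2} + v_{3} + v_{6}  ⟹  sig = [2:1,1,1,1]
  P={8,9}:  v_{8} + v_{9} = v_{6} + 2·v_{7}  ⟹  sig = [2:1,2]
  P={1,4}:  v_{1} + v_{4} = 2·v_{11}  ⟹  sig = [2:2]
  P={1,6}:  v_{1} + v_{6} = 2·v_{10}  ⟹  sig = [2:2]
  P={0,2,3,10}:  v_{0} + v_{2} + v_{3} + v_{10} = 0  ⟹  sig = [4:]
  P={0,1,2,3}:  v_{0} + v_{1} + v_{2} + v_{3} = v_{11}  ⟹  sig = [4:1]
  P={0,2,3,8}:  v_{0} + v_{2} + v_{3} + v_{8} = v_{7}  ⟹  sig = [4:1]
  P={0,2,3,11}:  v_{0} + v_{2} + v_{3} + v_{11} = v_{4}  ⟹  sig = [4:1]
  P={0,2,3,6,7}:  v_{0} + v_{2} + v_{3} + v_{6} + v_{7} = v_{9}  ⟹  sig = [5:1]

Sorted signature multiset PRS(X):
    [2:]
    [2:]
    [2:1]
    [2:1]
    [2:1]
    [2:1]
    [2:1]
    [2:1]
    [2:1]
    [2:1,1]
    [2:1,1]
    [2:1,1]
    [2:1,1,1,1]
    [2:1,1,1,1]
    [2:1,2]
    [2:2]
    [2:2]
    [4:]
    [4:1]
    [4:1]
    [4:1]
    [5:1]


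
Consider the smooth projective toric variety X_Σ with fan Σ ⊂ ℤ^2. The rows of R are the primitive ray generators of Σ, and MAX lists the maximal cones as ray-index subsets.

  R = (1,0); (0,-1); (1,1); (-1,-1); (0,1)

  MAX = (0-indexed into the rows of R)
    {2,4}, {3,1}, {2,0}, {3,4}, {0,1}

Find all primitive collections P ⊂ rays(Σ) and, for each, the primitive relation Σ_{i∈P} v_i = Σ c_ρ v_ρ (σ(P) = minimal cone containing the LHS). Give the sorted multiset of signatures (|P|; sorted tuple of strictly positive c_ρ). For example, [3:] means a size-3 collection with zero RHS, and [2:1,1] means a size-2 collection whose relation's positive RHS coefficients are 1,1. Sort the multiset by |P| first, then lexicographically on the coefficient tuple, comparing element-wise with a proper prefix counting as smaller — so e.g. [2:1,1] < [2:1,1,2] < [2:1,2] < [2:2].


5 minimal non-faces of Δ(Σ) (on 5 rays):

  {1,4}:  v_{1} + v_{4} = 0  so sig = [2:]
  {2,3}:  v_{2} + v_{3} = 0  so sig = [2:]
  {0,3}:  v_{0} + v_{3} = v_{1}  so sig = [2:1]
  {0,4}:  v_{0} + v_{4} = v_{2}  so sig = [2:1]
  {1,2}:  v_{1} + v_{2} = v_{0}  so sig = [2:1]

so the primitive-relation signature multiset is
{ [2:] ×2,  [2:1] ×3 }


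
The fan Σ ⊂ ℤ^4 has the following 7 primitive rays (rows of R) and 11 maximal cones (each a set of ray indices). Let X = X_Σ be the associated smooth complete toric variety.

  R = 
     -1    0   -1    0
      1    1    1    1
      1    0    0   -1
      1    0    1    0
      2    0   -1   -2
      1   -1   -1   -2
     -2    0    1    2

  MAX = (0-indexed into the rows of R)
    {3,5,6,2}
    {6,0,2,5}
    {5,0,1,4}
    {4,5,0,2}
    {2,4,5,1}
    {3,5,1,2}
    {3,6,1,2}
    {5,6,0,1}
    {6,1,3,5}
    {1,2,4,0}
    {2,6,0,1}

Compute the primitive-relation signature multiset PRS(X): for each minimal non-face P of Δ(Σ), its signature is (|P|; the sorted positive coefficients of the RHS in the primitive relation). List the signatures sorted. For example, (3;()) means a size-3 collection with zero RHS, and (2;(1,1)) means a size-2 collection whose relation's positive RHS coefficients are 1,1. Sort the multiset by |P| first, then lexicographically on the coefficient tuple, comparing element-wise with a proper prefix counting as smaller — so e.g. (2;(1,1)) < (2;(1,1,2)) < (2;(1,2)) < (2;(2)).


Δ(Σ) — 7 vertices, 5 min non-faces:

  • {0,3}:  v_{0} + v_{3} = 0 — sig = (2;())
  • {4,6}:  v_{4} + v_{6} = 0 — sig = (2;())
  • {3,4}:  v_{3} + v_{4} = v_{1} + v_{2} + v_{5} — sig = (2;(1,1,1))
  • {0,1,2,5}:  v_{0} + v_{1} + v_{2} + v_{5} = v_{4} — sig = (4;(1))
  • {1,2,5,6}:  v_{1} + v_{2} + v_{5} + v_{6} = v_{3} — sig = (4;(1))

Hence PRS(X_Σ) =
{ (2;()) ×2,  (2;(1,1,1)),  (4;(1)) ×2 }


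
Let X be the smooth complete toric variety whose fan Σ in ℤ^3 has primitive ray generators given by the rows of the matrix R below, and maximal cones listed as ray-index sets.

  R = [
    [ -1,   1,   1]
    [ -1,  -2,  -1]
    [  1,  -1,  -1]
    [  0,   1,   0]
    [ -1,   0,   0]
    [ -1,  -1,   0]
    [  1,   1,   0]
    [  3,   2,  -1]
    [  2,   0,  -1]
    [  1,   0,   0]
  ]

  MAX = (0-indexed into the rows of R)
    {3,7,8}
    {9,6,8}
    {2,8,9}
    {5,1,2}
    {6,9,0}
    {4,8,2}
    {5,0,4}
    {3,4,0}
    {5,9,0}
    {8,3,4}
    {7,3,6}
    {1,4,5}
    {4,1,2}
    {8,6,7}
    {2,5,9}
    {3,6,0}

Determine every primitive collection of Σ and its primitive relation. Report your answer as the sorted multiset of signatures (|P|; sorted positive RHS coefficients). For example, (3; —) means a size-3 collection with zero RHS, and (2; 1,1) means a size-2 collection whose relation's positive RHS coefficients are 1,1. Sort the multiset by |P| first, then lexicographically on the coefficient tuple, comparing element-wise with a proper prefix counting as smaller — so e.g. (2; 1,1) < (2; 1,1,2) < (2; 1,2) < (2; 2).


Σ has 23 primitive collections:

  {0,2}:  v_{0} + v_{2} = 0  so sig = (2; —)
  {4,9}:  v_{4} + v_{9} = 0  so sig = (2; —)
  {5,6}:  v_{5} + v_{6} = 0  so sig = (2; —)
  {0,8}:  v_{0} + v_{8} = v_{6}  so sig = (2; 1)
  {2,6}:  v_{2} + v_{6} = v_{8}  so sig = (2; 1)
  {3,5}:  v_{3} + v_{5} = v_{4}  so sig = (2; 1)
  {3,9}:  v_{3} + v_{9} = v_{6}  so sig = (2; 1)
  {4,6}:  v_{4} + v_{6} = v_{3}  so sig = (2; 1)
  {5,8}:  v_{5} + v_{8} = v_{2}  so sig = (2; 1)
  {0,1}:  v_{0} + v_{1} = v_{4} + v_{5}  so sig = (2; 1,1)
  {1,6}:  v_{1} + v_{6} = v_{2} + v_{4}  so sig = (2; 1,1)
  {1,9}:  v_{1} + v_{9} = v_{2} + v_{5}  so sig = (2; 1,1)
  {2,3}:  v_{2} + v_{3} = v_{4} + v_{8}  so sig = (2; 1,1)
  {5,7}:  v_{5} + v_{7} = v_{3} + v_{8}  so sig = (2; 1,1)
  {0,7}:  v_{0} + v_{7} = v_{3} + 2·v_{6}  so sig = (2; 1,2)
  {1,3}:  v_{1} + v_{3} = v_{2} + 2·v_{4}  so sig = (2; 1,2)
  {1,8}:  v_{1} + v_{8} = 2·v_{2} + v_{4}  so sig = (2; 1,2)
  {2,7}:  v_{2} + v_{7} = v_{3} + 2·v_{8}  so sig = (2; 1,2)
  {4,7}:  v_{4} + v_{7} = 2·v_{3} + v_{8}  so sig = (2; 1,2)
  {7,9}:  v_{7} + v_{9} = 2·v_{6} + v_{8}  so sig = (2; 1,2)
  {1,7}:  v_{1} + v_{7} = 2·v_{4} + 2·v_{8}  so sig = (2; 2,2)
  {2,4,5}:  v_{2} + v_{4} + v_{5} = v_{1}  so sig = (3; 1)
  {3,6,8}:  v_{3} + v_{6} + v_{8} = v_{7}  so sig = (3; 1)

so the primitive-relation signature multiset is
{ (2; —) ×3,  (2; 1) ×6,  (2; 1,1) ×5,  (2; 1,2) ×6,  (2; 2,2),  (3; 1) ×2 }


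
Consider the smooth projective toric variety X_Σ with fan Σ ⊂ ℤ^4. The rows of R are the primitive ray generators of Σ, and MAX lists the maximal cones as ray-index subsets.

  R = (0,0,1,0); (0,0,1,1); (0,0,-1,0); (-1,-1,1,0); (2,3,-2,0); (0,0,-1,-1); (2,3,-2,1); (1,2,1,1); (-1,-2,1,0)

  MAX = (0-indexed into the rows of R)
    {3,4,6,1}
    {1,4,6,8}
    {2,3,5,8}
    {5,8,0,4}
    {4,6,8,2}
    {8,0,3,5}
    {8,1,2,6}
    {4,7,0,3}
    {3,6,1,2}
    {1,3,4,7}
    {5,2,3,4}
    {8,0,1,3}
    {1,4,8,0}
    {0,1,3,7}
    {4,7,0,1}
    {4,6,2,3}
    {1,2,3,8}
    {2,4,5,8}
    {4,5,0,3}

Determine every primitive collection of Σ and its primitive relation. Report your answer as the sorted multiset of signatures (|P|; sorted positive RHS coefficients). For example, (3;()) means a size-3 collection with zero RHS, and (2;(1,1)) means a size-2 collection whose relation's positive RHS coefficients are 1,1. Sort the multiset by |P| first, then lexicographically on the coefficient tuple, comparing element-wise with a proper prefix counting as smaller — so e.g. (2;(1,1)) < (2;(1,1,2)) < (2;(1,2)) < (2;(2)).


12 collections generate NE(X_Σ); each relation:

  P = {0,2}:  v_{0} + v_{2} = 0  ⟹  sig = (2;())
  P = {1,5}:  v_{1} + v_{5} = 0  ⟹  sig = (2;())
  P = {0,6}:  v_{0} + v_{6} = v_{1} + v_{4}  ⟹  sig = (2;(1,1))
  P = {5,6}:  v_{5} + v_{6} = v_{2} + v_{4}  ⟹  sig = (2;(1,1))
  P = {7,8}:  v_{7} + v_{8} = v_{0} + v_{1}  ⟹  sig = (2;(1,1))
  P = {2,7}:  v_{2} + v_{7} = v_{1} + v_{3} + v_{4}  ⟹  sig = (2;(1,1,1))
  P = {5,7}:  v_{5} + v_{7} = v_{0} + v_{3} + v_{4}  ⟹  sig = (2;(1,1,1))
  P = {6,7}:  v_{6} + v_{7} = 2·v_{1} + v_{3} + 2·v_{4}  ⟹  sig = (2;(1,2,2))
  P = {3,4,8}:  v_{3} + v_{4} + v_{8} = 0  ⟹  sig = (3;())
  P = {1,2,4}:  v_{1} + v_{2} + v_{4} = v_{6}  ⟹  sig = (3;(1))
  P = {3,6,8}:  v_{3} + v_{6} + v_{8} = v_{1} + v_{2}  ⟹  sig = (3;(1,1))
  P = {0,1,3,4}:  v_{0} + v_{1} + v_{3} + v_{4} = v_{7}  ⟹  sig = (4;(1))

Signatures (|P|; sorted positive RHS coefficients), sorted:
    |P|=2: 8 collections, coeffs (), (), (1,1), (1,1), (1,1), (1,1,1), (1,1,1), (1,2,2)
    |P|=3: 3 collections, coeffs (), (1), (1,1)
    |P|=4: 1 collection, coeffs (1)


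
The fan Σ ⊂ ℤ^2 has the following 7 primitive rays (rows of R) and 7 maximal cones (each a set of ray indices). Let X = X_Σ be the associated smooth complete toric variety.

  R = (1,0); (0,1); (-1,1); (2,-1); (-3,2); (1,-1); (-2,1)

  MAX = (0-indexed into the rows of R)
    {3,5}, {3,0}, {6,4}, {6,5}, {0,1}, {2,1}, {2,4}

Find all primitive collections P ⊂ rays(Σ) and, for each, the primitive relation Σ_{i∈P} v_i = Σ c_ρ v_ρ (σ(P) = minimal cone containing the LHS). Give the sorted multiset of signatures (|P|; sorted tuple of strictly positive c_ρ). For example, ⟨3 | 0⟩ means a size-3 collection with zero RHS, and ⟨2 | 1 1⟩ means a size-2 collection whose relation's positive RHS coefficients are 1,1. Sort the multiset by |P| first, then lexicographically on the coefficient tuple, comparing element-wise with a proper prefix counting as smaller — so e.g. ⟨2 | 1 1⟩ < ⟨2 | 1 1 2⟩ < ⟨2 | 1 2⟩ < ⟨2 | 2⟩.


|primitive collections| = 14. Relations:

  • {2,5}:  v_{2} + v_{5} = 0 — sig = ⟨2 | 0⟩
  • {3,6}:  v_{3} + v_{6} = 0 — sig = ⟨2 | 0⟩
  • {0,2}:  v_{0} + v_{2} = v_{1} — sig = ⟨2 | 1⟩
  • {0,5}:  v_{0} + v_{5} = v_{3} — sig = ⟨2 | 1⟩
  • {0,6}:  v_{0} + v_{6} = v_{2} — sig = ⟨2 | 1⟩
  • {1,5}:  v_{1} + v_{5} = v_{0} — sig = ⟨2 | 1⟩
  • {2,3}:  v_{2} + v_{3} = v_{0} — sig = ⟨2 | 1⟩
  • {2,6}:  v_{2} + v_{6} = v_{4} — sig = ⟨2 | 1⟩
  • {3,4}:  v_{3} + v_{4} = v_{2} — sig = ⟨2 | 1⟩
  • {4,5}:  v_{4} + v_{5} = v_{6} — sig = ⟨2 | 1⟩
  • {0,4}:  v_{0} + v_{4} = 2·v_{2} — sig = ⟨2 | 2⟩
  • {1,3}:  v_{1} + v_{3} = 2·v_{0} — sig = ⟨2 | 2⟩
  • {1,6}:  v_{1} + v_{6} = 2·v_{2} — sig = ⟨2 | 2⟩
  • {1,4}:  v_{1} + v_{4} = 3·v_{2} — sig = ⟨2 | 3⟩

so the primitive-relation signature multiset is
{ ⟨2 | 0⟩ ×2,  ⟨2 | 1⟩ ×8,  ⟨2 | 2⟩ ×3,  ⟨2 | 3⟩ }


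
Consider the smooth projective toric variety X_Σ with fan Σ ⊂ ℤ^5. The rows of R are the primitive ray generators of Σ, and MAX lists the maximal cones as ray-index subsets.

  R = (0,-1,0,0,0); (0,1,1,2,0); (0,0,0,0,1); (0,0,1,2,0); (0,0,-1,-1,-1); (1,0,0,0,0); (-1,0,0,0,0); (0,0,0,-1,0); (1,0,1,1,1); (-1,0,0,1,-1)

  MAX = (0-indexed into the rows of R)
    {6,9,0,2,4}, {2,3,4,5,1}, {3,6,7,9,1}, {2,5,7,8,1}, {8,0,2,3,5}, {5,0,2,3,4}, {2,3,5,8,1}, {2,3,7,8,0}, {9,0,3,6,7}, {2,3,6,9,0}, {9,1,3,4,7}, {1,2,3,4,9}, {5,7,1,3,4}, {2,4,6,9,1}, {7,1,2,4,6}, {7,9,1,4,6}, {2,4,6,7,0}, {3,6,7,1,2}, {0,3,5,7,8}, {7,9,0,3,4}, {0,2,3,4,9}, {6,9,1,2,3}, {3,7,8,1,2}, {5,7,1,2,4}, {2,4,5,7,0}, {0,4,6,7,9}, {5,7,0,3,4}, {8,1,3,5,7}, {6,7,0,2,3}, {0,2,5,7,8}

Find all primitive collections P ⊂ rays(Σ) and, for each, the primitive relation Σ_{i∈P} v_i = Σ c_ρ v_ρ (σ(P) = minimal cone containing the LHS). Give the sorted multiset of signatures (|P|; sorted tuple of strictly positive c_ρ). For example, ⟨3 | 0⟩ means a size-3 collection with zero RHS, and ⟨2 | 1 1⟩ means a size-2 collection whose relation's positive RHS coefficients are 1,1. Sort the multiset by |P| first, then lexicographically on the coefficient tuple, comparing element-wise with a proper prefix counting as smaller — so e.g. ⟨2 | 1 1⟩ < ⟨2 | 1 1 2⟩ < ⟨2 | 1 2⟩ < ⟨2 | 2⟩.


10 collections generate NE(X_Σ); each relation:

  P={5,6}:  v_{5} + v_{6} = 0  ⟹  sig = ⟨2 | 0⟩
  P={0,1}:  v_{0} + v_{1} = v_{3}  ⟹  sig = ⟨2 | 1⟩
  P={4,8}:  v_{4} + v_{8} = v_{5}  ⟹  sig = ⟨2 | 1⟩
  P={8,9}:  v_{8} + v_{9} = v_{3}  ⟹  sig = ⟨2 | 1⟩
  P={5,9}:  v_{5} + v_{9} = v_{3} + v_{4}  ⟹  sig = ⟨2 | 1 1⟩
  P={6,8}:  v_{6} + v_{8} = v_{2} + v_{3} + v_{7}  ⟹  sig = ⟨2 | 1 1 1⟩
  P={2,7,9}:  v_{2} + v_{7} + v_{9} = v_{6}  ⟹  sig = ⟨3 | 1⟩
  P={3,4,6}:  v_{3} + v_{4} + v_{6} = v_{9}  ⟹  sig = ⟨3 | 1⟩
  P={2,3,4,7}:  v_{2} + v_{3} + v_{4} + v_{7} = 0  ⟹  sig = ⟨4 | 0⟩
  P={2,3,5,7}:  v_{2} + v_{3} + v_{5} + v_{7} = v_{8}  ⟹  sig = ⟨4 | 1⟩

Hence PRS(X_Σ) =
[⟨2 | 0⟩, ⟨2 | 1⟩, ⟨2 | 1⟩, ⟨2 | 1⟩, ⟨2 | 1 1⟩, ⟨2 | 1 1 1⟩, ⟨3 | 1⟩, ⟨3 | 1⟩, ⟨4 | 0⟩, ⟨4 | 1⟩]


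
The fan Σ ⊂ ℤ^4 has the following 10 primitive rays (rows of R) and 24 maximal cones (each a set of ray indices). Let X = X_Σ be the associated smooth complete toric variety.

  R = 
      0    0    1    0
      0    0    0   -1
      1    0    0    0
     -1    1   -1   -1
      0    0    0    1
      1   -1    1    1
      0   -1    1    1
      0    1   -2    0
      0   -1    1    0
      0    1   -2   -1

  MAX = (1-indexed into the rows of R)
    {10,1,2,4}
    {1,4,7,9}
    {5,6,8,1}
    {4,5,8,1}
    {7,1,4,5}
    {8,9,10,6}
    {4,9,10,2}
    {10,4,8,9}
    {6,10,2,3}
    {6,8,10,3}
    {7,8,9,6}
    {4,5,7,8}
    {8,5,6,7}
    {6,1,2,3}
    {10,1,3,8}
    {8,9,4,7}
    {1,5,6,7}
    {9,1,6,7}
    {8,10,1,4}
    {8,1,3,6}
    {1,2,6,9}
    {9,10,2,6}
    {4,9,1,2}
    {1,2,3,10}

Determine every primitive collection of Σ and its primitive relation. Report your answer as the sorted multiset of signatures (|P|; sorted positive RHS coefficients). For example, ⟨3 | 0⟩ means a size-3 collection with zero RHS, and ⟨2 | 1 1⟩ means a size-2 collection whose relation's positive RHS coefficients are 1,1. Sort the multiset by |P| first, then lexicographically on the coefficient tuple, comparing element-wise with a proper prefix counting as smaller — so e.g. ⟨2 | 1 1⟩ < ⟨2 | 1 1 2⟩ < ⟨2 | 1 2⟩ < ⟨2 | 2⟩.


Minimal non-faces — 15 found among 10 rays, 24 max cones:

  P={2,5}:  v_{2} + v_{5} = 0 — sig = ⟨2 | 0⟩
  P={4,6}:  v_{4} + v_{6} = 0 — sig = ⟨2 | 0⟩
  P={2,7}:  v_{2} + v_{7} = v_{9} — sig = ⟨2 | 1⟩
  P={2,8}:  v_{2} + v_{8} = v_{10} — sig = ⟨2 | 1⟩
  P={3,7}:  v_{3} + v_{7} = v_{6} — sig = ⟨2 | 1⟩
  P={5,9}:  v_{5} + v_{9} = v_{7} — sig = ⟨2 | 1⟩
  P={5,10}:  v_{5} + v_{10} = v_{8} — sig = ⟨2 | 1⟩
  P={3,4}:  v_{3} + v_{4} = v_{1} + v_{10} — sig = ⟨2 | 1 1⟩
  P={3,9}:  v_{3} + v_{9} = v_{2} + v_{6} — sig = ⟨2 | 1 1⟩
  P={7,10}:  v_{7} + v_{10} = v_{8} + v_{9} — sig = ⟨2 | 1 1⟩
  P={3,5}:  v_{3} + v_{5} = v_{1} + v_{6} + v_{8} — sig = ⟨2 | 1 1 1⟩
  P={1,8,9}:  v_{1} + v_{8} + v_{9} = 0 — sig = ⟨3 | 0⟩
  P={1,6,10}:  v_{1} + v_{6} + v_{10} = v_{3} — sig = ⟨3 | 1⟩
  P={1,7,8}:  v_{1} + v_{7} + v_{8} = v_{5} — sig = ⟨3 | 1⟩
  P={1,9,10}:  v_{1} + v_{9} + v_{10} = v_{2} — sig = ⟨3 | 1⟩

Signatures (|P|; sorted positive RHS coefficients), sorted:
    ⟨2 | 0⟩
    ⟨2 | 0⟩
    ⟨2 | 1⟩
    ⟨2 | 1⟩
    ⟨2 | 1⟩
    ⟨2 | 1⟩
    ⟨2 | 1⟩
    ⟨2 | 1 1⟩
    ⟨2 | 1 1⟩
    ⟨2 | 1 1⟩
    ⟨2 | 1 1 1⟩
    ⟨3 | 0⟩
    ⟨3 | 1⟩
    ⟨3 | 1⟩
    ⟨3 | 1⟩


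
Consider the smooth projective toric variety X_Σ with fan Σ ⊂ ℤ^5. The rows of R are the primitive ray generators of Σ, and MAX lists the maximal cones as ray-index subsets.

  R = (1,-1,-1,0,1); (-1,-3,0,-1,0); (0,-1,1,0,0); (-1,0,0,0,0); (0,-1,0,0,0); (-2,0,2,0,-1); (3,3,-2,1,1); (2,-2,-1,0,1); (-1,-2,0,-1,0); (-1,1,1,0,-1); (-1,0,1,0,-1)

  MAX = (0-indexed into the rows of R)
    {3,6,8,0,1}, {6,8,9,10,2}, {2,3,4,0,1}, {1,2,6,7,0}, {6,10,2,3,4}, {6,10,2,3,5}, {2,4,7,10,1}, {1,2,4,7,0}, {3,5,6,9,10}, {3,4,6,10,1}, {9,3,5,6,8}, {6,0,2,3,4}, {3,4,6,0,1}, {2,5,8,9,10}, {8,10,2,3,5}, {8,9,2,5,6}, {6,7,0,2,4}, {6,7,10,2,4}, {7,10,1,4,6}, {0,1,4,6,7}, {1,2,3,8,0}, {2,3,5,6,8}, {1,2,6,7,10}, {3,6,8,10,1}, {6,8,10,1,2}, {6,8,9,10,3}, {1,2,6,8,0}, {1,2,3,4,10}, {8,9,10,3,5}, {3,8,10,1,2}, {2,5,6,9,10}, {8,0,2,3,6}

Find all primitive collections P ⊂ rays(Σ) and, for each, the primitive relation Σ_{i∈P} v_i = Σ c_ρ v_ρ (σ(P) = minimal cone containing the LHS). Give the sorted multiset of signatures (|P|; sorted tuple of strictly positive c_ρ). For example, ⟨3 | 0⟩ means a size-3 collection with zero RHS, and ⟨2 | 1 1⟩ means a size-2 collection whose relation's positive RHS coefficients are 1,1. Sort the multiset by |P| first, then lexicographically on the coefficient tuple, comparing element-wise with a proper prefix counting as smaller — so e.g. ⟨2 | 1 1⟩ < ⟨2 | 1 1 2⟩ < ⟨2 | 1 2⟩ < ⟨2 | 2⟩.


17 collections generate NE(X_Σ); each relation:

  P = {0,9}:  v_{0} + v_{9} = 0  →  sig = ⟨2 | 0⟩
  P = {0,10}:  v_{0} + v_{10} = v_{4}  →  sig = ⟨2 | 1⟩
  P = {4,8}:  v_{4} + v_{8} = v_{1}  →  sig = ⟨2 | 1⟩
  P = {4,9}:  v_{4} + v_{9} = v_{10}  →  sig = ⟨2 | 1⟩
  P = {0,5}:  v_{0} + v_{5} = v_{2} + v_{3}  →  sig = ⟨2 | 1 1⟩
  P = {1,9}:  v_{1} + v_{9} = v_{8} + v_{10}  →  sig = ⟨2 | 1 1⟩
  P = {3,7}:  v_{3} + v_{7} = v_{0} + v_{4}  →  sig = ⟨2 | 1 1⟩
  P = {5,7}:  v_{5} + v_{7} = v_{2} + v_{4}  →  sig = ⟨2 | 1 1⟩
  P = {4,5}:  v_{4} + v_{5} = v_{2} + v_{3} + v_{10}  →  sig = ⟨2 | 1 1 1⟩
  P = {1,5}:  v_{1} + v_{5} = v_{2} + v_{3} + v_{8} + v_{10}  →  sig = ⟨2 | 1 1 1 1⟩
  P = {7,9}:  v_{7} + v_{9} = v_{1} + v_{2} + v_{6} + v_{10}  →  sig = ⟨2 | 1 1 1 1⟩
  P = {7,8}:  v_{7} + v_{8} = 2·v_{1} + v_{2} + v_{6}  →  sig = ⟨2 | 1 1 2⟩
  P = {2,3,9}:  v_{2} + v_{3} + v_{9} = v_{5}  →  sig = ⟨3 | 1⟩
  P = {1,2,3,6}:  v_{1} + v_{2} + v_{3} + v_{6} = v_{0}  →  sig = ⟨4 | 1⟩
  P = {1,2,4,6}:  v_{1} + v_{2} + v_{4} + v_{6} = v_{7}  →  sig = ⟨4 | 1⟩
  P = {5,6,8,10}:  v_{5} + v_{6} + v_{8} + v_{10} = v_{9}  →  sig = ⟨4 | 1⟩
  P = {2,3,6,8,10}:  v_{2} + v_{3} + v_{6} + v_{8} + v_{10} = 0  →  sig = ⟨5 | 0⟩

Signatures (|P|; sorted positive RHS coefficients), sorted:
    ⟨2 | 0⟩
    ⟨2 | 1⟩
    ⟨2 | 1⟩
    ⟨2 | 1⟩
    ⟨2 | 1 1⟩
    ⟨2 | 1 1⟩
    ⟨2 | 1 1⟩
    ⟨2 | 1 1⟩
    ⟨2 | 1 1 1⟩
    ⟨2 | 1 1 1 1⟩
    ⟨2 | 1 1 1 1⟩
    ⟨2 | 1 1 2⟩
    ⟨3 | 1⟩
    ⟨4 | 1⟩
    ⟨4 | 1⟩
    ⟨4 | 1⟩
    ⟨5 | 0⟩


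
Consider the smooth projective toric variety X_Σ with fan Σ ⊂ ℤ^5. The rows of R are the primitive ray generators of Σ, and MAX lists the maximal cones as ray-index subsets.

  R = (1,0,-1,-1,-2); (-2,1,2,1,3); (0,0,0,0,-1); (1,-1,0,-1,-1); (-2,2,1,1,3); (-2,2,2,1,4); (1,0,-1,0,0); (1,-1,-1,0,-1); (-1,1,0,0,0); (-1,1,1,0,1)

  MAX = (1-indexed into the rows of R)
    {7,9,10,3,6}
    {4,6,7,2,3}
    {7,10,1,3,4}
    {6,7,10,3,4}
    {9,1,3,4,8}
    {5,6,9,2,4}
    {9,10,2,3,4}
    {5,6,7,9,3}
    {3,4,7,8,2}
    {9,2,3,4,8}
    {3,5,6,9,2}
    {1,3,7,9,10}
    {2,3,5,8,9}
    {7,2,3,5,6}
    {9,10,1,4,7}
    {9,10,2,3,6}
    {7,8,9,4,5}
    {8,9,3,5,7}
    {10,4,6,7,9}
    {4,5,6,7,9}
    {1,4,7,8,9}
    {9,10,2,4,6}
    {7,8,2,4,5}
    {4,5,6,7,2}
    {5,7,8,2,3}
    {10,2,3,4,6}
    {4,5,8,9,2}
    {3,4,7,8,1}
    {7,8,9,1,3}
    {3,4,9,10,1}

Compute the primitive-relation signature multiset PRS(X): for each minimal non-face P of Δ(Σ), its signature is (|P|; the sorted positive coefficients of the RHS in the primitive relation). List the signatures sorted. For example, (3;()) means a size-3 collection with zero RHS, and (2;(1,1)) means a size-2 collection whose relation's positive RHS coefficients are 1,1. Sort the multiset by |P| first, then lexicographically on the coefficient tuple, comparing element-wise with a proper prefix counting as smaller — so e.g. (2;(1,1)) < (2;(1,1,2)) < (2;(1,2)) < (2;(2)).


Minimal non-faces — 11 found among 10 rays, 30 max cones:

  P = {8,10}:  v_{8} + v_{10} = 0  ⟹  sig = (2;())
  P = {1,2}:  v_{1} + v_{2} = v_{10}  ⟹  sig = (2;(1))
  P = {5,10}:  v_{5} + v_{10} = v_{6} + v_{9}  ⟹  sig = (2;(1,1))
  P = {6,8}:  v_{6} + v_{8} = v_{2} + v_{7}  ⟹  sig = (2;(1,1))
  P = {1,5}:  v_{1} + v_{5} = v_{7} + v_{9} + v_{10}  ⟹  sig = (2;(1,1,1))
  P = {1,6}:  v_{1} + v_{6} = v_{7} + 2·v_{10}  ⟹  sig = (2;(1,2))
  P = {2,7,9}:  v_{2} + v_{7} + v_{9} = v_{5}  ⟹  sig = (3;(1))
  P = {2,7,10}:  v_{2} + v_{7} + v_{10} = v_{6}  ⟹  sig = (3;(1))
  P = {3,4,5}:  v_{3} + v_{4} + v_{5} = v_{10}  ⟹  sig = (3;(1))
  P = {3,4,7,9}:  v_{3} + v_{4} + v_{7} + v_{9} = v_{1}  ⟹  sig = (4;(1))
  P = {3,4,6,9}:  v_{3} + v_{4} + v_{6} + v_{9} = 2·v_{10}  ⟹  sig = (4;(2))

Signatures (|P|; sorted positive RHS coefficients), sorted:
    (2;())
    (2;(1))
    (2;(1,1))
    (2;(1,1))
    (2;(1,1,1))
    (2;(1,2))
    (3;(1))
    (3;(1))
    (3;(1))
    (4;(1))
    (4;(2))


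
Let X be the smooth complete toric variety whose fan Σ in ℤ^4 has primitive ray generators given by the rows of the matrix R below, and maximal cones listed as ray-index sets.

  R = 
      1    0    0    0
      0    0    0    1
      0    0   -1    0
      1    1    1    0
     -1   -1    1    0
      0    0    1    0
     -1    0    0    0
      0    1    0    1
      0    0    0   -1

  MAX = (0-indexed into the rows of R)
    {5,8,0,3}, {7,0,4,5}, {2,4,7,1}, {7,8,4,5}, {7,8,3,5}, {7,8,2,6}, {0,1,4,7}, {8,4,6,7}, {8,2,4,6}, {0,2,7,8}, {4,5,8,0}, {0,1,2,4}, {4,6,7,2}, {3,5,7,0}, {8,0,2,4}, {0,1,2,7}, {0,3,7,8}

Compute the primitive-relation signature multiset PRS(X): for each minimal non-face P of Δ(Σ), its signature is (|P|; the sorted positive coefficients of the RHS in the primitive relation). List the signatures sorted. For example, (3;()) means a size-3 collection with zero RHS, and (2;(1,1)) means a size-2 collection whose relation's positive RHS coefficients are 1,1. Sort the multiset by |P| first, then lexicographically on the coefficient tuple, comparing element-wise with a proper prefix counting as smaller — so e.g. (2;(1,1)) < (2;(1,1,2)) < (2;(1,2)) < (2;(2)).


Δ(Σ) — 9 vertices, 14 min non-faces:

  • {0,6}:  v_{0} + v_{6} = 0  ⇒ sig = (2;())
  • {1,8}:  v_{1} + v_{8} = 0  ⇒ sig = (2;())
  • {2,5}:  v_{2} + v_{5} = 0  ⇒ sig = (2;())
  • {1,3}:  v_{1} + v_{3} = v_{0} + v_{5} + v_{7}  ⇒ sig = (2;(1,1,1))
  • {1,5}:  v_{1} + v_{5} = v_{0} + v_{4} + v_{7}  ⇒ sig = (2;(1,1,1))
  • {1,6}:  v_{1} + v_{6} = v_{2} + v_{4} + v_{7}  ⇒ sig = (2;(1,1,1))
  • {2,3}:  v_{2} + v_{3} = v_{0} + v_{7} + v_{8}  ⇒ sig = (2;(1,1,1))
  • {3,6}:  v_{3} + v_{6} = v_{5} + v_{7} + v_{8}  ⇒ sig = (2;(1,1,1))
  • {5,6}:  v_{5} + v_{6} = v_{4} + v_{7} + v_{8}  ⇒ sig = (2;(1,1,1))
  • {3,4}:  v_{3} + v_{4} = 2·v_{5}  ⇒ sig = (2;(2))
  • {0,2,4,7}:  v_{0} + v_{2} + v_{4} + v_{7} = v_{1}  ⇒ sig = (4;(1))
  • {0,4,7,8}:  v_{0} + v_{4} + v_{7} + v_{8} = v_{5}  ⇒ sig = (4;(1))
  • {0,5,7,8}:  v_{0} + v_{5} + v_{7} + v_{8} = v_{3}  ⇒ sig = (4;(1))
  • {2,4,7,8}:  v_{2} + v_{4} + v_{7} + v_{8} = v_{6}  ⇒ sig = (4;(1))

so the primitive-relation signature multiset is
    |P|=2: 10 collections, coeffs (), (), (), (1,1,1), (1,1,1), (1,1,1), (1,1,1), (1,1,1), (1,1,1), (2)
    |P|=4: 4 collections, coeffs (1), (1), (1), (1)


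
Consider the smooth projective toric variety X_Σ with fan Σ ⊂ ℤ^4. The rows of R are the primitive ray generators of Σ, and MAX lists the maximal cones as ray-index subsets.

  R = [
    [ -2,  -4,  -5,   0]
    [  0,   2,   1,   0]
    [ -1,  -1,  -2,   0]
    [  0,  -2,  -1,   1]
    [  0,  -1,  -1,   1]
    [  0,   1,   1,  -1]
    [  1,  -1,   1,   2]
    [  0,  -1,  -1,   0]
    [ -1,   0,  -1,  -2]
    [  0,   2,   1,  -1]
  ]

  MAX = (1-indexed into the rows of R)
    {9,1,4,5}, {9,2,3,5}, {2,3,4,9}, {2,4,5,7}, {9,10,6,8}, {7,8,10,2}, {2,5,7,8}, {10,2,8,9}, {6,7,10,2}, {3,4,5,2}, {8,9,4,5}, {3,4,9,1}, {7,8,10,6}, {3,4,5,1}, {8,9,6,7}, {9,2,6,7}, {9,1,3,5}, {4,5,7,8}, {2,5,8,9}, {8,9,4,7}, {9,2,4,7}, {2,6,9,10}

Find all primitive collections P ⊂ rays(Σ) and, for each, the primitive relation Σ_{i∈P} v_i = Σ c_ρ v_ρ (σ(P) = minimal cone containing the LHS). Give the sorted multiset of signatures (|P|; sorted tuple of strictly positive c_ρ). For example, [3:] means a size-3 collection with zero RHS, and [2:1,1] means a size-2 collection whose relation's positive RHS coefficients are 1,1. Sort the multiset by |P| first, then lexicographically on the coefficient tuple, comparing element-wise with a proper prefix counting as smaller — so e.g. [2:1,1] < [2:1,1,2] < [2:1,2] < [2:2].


|primitive collections| = 20. Relations:

  P = {4,10}:  v_{4} + v_{10} = 0  ⟹  sig = [2:]
  P = {5,6}:  v_{5} + v_{6} = 0  ⟹  sig = [2:]
  P = {4,6}:  v_{4} + v_{6} = v_{7} + v_{9}  ⟹  sig = [2:1,1]
  P = {5,10}:  v_{5} + v_{10} = v_{2} + v_{8}  ⟹  sig = [2:1,1]
  P = {1,6}:  v_{1} + v_{6} = v_{3} + v_{4} + v_{9}  ⟹  sig = [2:1,1,1]
  P = {1,10}:  v_{1} + v_{10} = v_{3} + v_{5} + v_{9}  ⟹  sig = [2:1,1,1]
  P = {3,6}:  v_{3} + v_{6} = v_{2} + v_{4} + v_{9}  ⟹  sig = [2:1,1,1]
  P = {3,10}:  v_{3} + v_{10} = v_{2} + v_{5} + v_{9}  ⟹  sig = [2:1,1,1]
  P = {1,7}:  v_{1} + v_{7} = v_{3} + 2·v_{4}  ⟹  sig = [2:1,2]
  P = {3,7}:  v_{3} + v_{7} = v_{2} + 2·v_{4}  ⟹  sig = [2:1,2]
  P = {3,8}:  v_{3} + v_{8} = 2·v_{5} + v_{9}  ⟹  sig = [2:1,2]
  P = {1,8}:  v_{1} + v_{8} = v_{4} + 3·v_{5} + 2·v_{9}  ⟹  sig = [2:1,2,3]
  P = {1,2}:  v_{1} + v_{2} = 2·v_{3}  ⟹  sig = [2:2]
  P = {2,4,8}:  v_{2} + v_{4} + v_{8} = v_{5}  ⟹  sig = [3:1]
  P = {2,6,8}:  v_{2} + v_{6} + v_{8} = v_{10}  ⟹  sig = [3:1]
  P = {5,7,9}:  v_{5} + v_{7} + v_{9} = v_{4}  ⟹  sig = [3:1]
  P = {7,9,10}:  v_{7} + v_{9} + v_{10} = v_{6}  ⟹  sig = [3:1]
  P = {2,7,8,9}:  v_{2} + v_{7} + v_{8} + v_{9} = 0  ⟹  sig = [4:]
  P = {2,4,5,9}:  v_{2} + v_{4} + v_{5} + v_{9} = v_{3}  ⟹  sig = [4:1]
  P = {3,4,5,9}:  v_{3} + v_{4} + v_{5} + v_{9} = v_{1}  ⟹  sig = [4:1]

Hence PRS(X_Σ) =
[[2:], [2:], [2:1,1], [2:1,1], [2:1,1,1], [2:1,1,1], [2:1,1,1], [2:1,1,1], [2:1,2], [2:1,2], [2:1,2], [2:1,2,3], [2:2], [3:1], [3:1], [3:1], [3:1], [4:], [4:1], [4:1]]


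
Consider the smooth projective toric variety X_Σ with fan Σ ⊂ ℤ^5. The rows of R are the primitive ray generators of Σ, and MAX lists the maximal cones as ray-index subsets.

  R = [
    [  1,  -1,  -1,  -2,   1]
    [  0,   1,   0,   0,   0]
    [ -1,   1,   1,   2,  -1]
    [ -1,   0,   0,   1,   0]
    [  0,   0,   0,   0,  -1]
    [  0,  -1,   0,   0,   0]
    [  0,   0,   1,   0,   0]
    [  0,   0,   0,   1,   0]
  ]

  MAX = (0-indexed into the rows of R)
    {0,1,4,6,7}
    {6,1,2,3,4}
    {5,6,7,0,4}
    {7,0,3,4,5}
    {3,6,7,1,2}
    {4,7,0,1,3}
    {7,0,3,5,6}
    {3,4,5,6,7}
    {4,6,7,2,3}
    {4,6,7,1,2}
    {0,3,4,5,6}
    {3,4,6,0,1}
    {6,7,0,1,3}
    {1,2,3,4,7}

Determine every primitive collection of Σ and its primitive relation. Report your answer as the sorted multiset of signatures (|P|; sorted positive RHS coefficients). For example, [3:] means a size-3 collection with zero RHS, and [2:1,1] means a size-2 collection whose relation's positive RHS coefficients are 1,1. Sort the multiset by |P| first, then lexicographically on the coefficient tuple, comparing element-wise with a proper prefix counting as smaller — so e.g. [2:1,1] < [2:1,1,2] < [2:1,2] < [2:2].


The 5 primitive collections of Σ (r=8, n=5):

  • {0,2}:  v_{0} + v_{2} = 0  ⇒ sig = [2:]
  • {1,5}:  v_{1} + v_{5} = 0  ⇒ sig = [2:]
  • {2,5}:  v_{2} + v_{5} = v_{3} + v_{4} + v_{6} + v_{7}  ⇒ sig = [2:1,1,1,1]
  • {0,3,4,6,7}:  v_{0} + v_{3} + v_{4} + v_{6} + v_{7} = v_{5}  ⇒ sig = [5:1]
  • {1,3,4,6,7}:  v_{1} + v_{3} + v_{4} + v_{6} + v_{7} = v_{2}  ⇒ sig = [5:1]

Sorted signature multiset PRS(X):
[[2:], [2:], [2:1,1,1,1], [5:1], [5:1]]


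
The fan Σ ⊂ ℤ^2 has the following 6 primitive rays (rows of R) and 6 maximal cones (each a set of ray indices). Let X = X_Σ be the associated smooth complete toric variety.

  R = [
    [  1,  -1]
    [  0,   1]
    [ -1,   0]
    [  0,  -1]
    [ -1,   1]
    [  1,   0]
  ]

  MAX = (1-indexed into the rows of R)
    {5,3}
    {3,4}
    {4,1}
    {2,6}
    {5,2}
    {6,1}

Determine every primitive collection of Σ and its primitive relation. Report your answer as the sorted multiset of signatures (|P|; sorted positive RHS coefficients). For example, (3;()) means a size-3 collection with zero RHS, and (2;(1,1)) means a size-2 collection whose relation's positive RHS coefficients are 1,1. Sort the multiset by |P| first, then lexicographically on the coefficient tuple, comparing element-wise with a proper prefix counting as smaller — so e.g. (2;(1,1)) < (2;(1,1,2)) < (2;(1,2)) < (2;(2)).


9 collections generate NE(X_Σ); each relation:

  {1,5}:  v_{1} + v_{5} = 0 ; sig = (2;())
  {2,4}:  v_{2} + v_{4} = 0 ; sig = (2;())
  {3,6}:  v_{3} + v_{6} = 0 ; sig = (2;())
  {1,2}:  v_{1} + v_{2} = v_{6} ; sig = (2;(1))
  {1,3}:  v_{1} + v_{3} = v_{4} ; sig = (2;(1))
  {2,3}:  v_{2} + v_{3} = v_{5} ; sig = (2;(1))
  {4,5}:  v_{4} + v_{5} = v_{3} ; sig = (2;(1))
  {4,6}:  v_{4} + v_{6} = v_{1} ; sig = (2;(1))
  {5,6}:  v_{5} + v_{6} = v_{2} ; sig = (2;(1))

Hence PRS(X_Σ) =
    (2;())
    (2;())
    (2;())
    (2;(1))
    (2;(1))
    (2;(1))
    (2;(1))
    (2;(1))
    (2;(1))


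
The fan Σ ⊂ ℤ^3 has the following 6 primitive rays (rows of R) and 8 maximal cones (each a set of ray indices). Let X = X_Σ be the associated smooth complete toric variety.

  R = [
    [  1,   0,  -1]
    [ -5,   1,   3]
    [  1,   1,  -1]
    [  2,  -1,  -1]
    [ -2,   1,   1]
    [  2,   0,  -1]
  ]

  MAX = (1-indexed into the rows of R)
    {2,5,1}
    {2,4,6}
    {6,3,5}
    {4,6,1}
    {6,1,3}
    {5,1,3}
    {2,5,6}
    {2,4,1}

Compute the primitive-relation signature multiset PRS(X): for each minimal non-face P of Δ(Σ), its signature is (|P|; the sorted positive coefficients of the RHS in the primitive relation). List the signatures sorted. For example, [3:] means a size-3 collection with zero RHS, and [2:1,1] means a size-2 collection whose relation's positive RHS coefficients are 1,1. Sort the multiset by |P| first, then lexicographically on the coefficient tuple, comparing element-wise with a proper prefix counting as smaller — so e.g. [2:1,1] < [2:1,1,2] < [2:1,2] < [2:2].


Minimal non-faces — 5 found among 6 rays, 8 max cones:

  • {4,5}:  v_{4} + v_{5} = 0 ; sig = [2:]
  • {3,4}:  v_{3} + v_{4} = v_{1} + v_{6} ; sig = [2:1,1]
  • {2,3}:  v_{2} + v_{3} = 2·v_{5} ; sig = [2:2]
  • {1,2,6}:  v_{1} + v_{2} + v_{6} = v_{5} ; sig = [3:1]
  • {1,5,6}:  v_{1} + v_{5} + v_{6} = v_{3} ; sig = [3:1]

so the primitive-relation signature multiset is
    [2:]
    [2:1,1]
    [2:2]
    [3:1]
    [3:1]


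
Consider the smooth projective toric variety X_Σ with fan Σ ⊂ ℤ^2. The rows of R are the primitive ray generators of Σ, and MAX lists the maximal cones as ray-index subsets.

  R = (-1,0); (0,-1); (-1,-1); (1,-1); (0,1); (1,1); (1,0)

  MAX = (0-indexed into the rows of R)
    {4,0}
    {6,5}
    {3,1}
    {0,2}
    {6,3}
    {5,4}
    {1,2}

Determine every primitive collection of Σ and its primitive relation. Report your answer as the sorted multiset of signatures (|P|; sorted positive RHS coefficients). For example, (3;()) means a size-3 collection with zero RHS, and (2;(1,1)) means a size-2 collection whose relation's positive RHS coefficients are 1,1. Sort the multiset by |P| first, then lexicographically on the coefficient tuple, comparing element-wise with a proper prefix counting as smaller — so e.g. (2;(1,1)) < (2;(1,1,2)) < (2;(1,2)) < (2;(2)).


Minimal non-faces — 14 found among 7 rays, 7 max cones:

  • {0,6}:  v_{0} + v_{6} = 0 ; sig = (2;())
  • {1,4}:  v_{1} + v_{4} = 0 ; sig = (2;())
  • {2,5}:  v_{2} + v_{5} = 0 ; sig = (2;())
  • {0,1}:  v_{0} + v_{1} = v_{2} ; sig = (2;(1))
  • {0,3}:  v_{0} + v_{3} = v_{1} ; sig = (2;(1))
  • {0,5}:  v_{0} + v_{5} = v_{4} ; sig = (2;(1))
  • {1,5}:  v_{1} + v_{5} = v_{6} ; sig = (2;(1))
  • {1,6}:  v_{1} + v_{6} = v_{3} ; sig = (2;(1))
  • {2,4}:  v_{2} + v_{4} = v_{0} ; sig = (2;(1))
  • {2,6}:  v_{2} + v_{6} = v_{1} ; sig = (2;(1))
  • {3,4}:  v_{3} + v_{4} = v_{6} ; sig = (2;(1))
  • {4,6}:  v_{4} + v_{6} = v_{5} ; sig = (2;(1))
  • {2,3}:  v_{2} + v_{3} = 2·v_{1} ; sig = (2;(2))
  • {3,5}:  v_{3} + v_{5} = 2·v_{6} ; sig = (2;(2))

so the primitive-relation signature multiset is
{ (2;()) ×3,  (2;(1)) ×9,  (2;(2)) ×2 }


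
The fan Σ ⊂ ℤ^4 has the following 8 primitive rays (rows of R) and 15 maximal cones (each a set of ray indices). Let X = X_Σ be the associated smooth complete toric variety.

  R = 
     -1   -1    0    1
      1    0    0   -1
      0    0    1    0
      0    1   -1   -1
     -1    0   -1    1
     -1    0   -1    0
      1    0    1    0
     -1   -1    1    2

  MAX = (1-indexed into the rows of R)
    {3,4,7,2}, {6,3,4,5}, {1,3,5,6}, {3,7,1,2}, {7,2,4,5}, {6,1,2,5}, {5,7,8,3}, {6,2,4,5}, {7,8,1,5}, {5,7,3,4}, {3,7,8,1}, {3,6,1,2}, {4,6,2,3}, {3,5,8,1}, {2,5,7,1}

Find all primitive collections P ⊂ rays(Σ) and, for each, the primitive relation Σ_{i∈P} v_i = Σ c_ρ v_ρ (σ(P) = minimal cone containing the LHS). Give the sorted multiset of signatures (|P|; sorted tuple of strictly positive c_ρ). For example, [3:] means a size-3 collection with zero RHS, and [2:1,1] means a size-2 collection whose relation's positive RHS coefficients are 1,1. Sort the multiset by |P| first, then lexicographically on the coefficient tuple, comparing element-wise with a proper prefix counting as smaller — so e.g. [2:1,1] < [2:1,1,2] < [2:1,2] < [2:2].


The 7 primitive collections of Σ (r=8, n=4):

  P={6,7}:  v_{6} + v_{7} = 0 — sig = [2:]
  P={1,4}:  v_{1} + v_{4} = v_{6} — sig = [2:1]
  P={2,8}:  v_{2} + v_{8} = v_{1} + v_{7} — sig = [2:1,1]
  P={4,8}:  v_{4} + v_{8} = v_{3} + v_{5} — sig = [2:1,1]
  P={6,8}:  v_{6} + v_{8} = v_{1} + v_{3} + v_{5} — sig = [2:1,1,1]
  P={2,3,5}:  v_{2} + v_{3} + v_{5} = 0 — sig = [3:]
  P={1,3,5,7}:  v_{1} + v_{3} + v_{5} + v_{7} = v_{8} — sig = [4:1]

so the primitive-relation signature multiset is
    [2:]
    [2:1]
    [2:1,1]
    [2:1,1]
    [2:1,1,1]
    [3:]
    [4:1]


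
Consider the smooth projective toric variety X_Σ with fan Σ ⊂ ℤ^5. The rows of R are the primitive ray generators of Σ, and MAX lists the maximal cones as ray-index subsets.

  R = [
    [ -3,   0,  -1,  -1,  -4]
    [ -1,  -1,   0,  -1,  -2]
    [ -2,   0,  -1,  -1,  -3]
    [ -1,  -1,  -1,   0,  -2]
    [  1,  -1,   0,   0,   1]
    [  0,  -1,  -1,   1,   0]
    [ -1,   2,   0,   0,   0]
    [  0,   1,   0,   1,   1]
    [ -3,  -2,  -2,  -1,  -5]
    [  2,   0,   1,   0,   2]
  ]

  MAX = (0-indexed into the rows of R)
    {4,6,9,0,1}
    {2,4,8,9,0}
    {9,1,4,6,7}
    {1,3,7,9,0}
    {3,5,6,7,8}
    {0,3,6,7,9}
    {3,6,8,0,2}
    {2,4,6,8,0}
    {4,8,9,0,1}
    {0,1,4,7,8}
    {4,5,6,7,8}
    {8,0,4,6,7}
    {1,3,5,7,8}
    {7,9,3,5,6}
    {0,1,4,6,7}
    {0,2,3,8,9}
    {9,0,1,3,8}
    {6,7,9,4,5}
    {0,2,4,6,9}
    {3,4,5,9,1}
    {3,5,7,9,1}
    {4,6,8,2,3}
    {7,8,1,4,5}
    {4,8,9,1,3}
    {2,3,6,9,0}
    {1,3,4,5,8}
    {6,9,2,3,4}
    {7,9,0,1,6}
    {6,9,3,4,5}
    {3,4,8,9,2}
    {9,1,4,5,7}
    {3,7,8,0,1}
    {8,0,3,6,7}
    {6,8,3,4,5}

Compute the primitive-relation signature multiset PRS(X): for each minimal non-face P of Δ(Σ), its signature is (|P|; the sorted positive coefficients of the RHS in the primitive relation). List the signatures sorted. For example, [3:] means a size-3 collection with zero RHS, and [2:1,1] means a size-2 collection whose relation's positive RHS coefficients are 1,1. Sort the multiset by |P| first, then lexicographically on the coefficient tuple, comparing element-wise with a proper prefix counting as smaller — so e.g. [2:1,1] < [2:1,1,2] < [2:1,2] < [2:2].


Minimal non-faces — 13 found among 10 rays, 34 max cones:

  P = {0,5}:  v_{0} + v_{5} = v_{7} + v_{8}  ⟹  sig = [2:1,1]
  P = {2,7}:  v_{2} + v_{7} = v_{3} + v_{6}  ⟹  sig = [2:1,1]
  P = {1,2}:  v_{1} + v_{2} = 2·v_{0} + v_{4} + v_{9}  ⟹  sig = [2:1,1,2]
  P = {2,5}:  v_{2} + v_{5} = 2·v_{3} + v_{4} + v_{6}  ⟹  sig = [2:1,1,2]
  P = {0,3,4}:  v_{0} + v_{3} + v_{4} = v_{8}  ⟹  sig = [3:1]
  P = {1,3,6}:  v_{1} + v_{3} + v_{6} = v_{0}  ⟹  sig = [3:1]
  P = {3,4,7}:  v_{3} + v_{4} + v_{7} = v_{5}  ⟹  sig = [3:1]
  P = {6,8,9}:  v_{6} + v_{8} + v_{9} = v_{2}  ⟹  sig = [3:1]
  P = {7,8,9}:  v_{7} + v_{8} + v_{9} = v_{3}  ⟹  sig = [3:1]
  P = {1,5,6}:  v_{1} + v_{5} + v_{6} = v_{0} + v_{4} + v_{7}  ⟹  sig = [3:1,1,1]
  P = {1,6,8}:  v_{1} + v_{6} + v_{8} = 2·v_{0} + v_{4}  ⟹  sig = [3:1,2]
  P = {5,8,9}:  v_{5} + v_{8} + v_{9} = 2·v_{3} + v_{4}  ⟹  sig = [3:1,2]
  P = {0,4,7,9}:  v_{0} + v_{4} + v_{7} + v_{9} = 0  ⟹  sig = [4:]

Signatures (|P|; sorted positive RHS coefficients), sorted:
{ [2:1,1] ×2,  [2:1,1,2] ×2,  [3:1] ×5,  [3:1,1,1],  [3:1,2] ×2,  [4:] }
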